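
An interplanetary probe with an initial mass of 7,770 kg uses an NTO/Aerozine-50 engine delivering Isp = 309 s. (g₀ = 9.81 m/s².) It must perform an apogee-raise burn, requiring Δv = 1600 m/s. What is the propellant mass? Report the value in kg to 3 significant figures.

v_e = Isp · g₀ = 309 × 9.81 = 3031.3 m/s.
m₀/m_f = exp(Δv / v_e) = exp(1600 / 3031.3) = exp(0.5278) = 1.6952.
m_f = 7,770 / 1.6952 = 4,583.53 kg, so propellant = m₀ − m_f = 7,770 − 4,583.53 = 3,186.47 kg.

propellant mass ≈ 3190 kg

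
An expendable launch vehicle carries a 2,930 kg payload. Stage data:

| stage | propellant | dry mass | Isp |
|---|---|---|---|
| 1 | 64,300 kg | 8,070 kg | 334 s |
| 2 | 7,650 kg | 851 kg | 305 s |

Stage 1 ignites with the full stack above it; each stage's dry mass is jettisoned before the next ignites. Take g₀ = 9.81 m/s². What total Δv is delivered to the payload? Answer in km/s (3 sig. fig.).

Ignition mass of stage 1 = 64,300+8,070 + 7,650+851 + 2,930 = 83,801 kg.
Stage 1: m₀ = 83,801 kg, m_f = 83,801 − 64,300 = 19,501 kg; Δv = 334×9.81×ln(4.297) = 3276.5×1.4580 ≈ 4777 m/s.
Stage 2: m₀ = 11,431 kg, m_f = 11,431 − 7,650 = 3,781 kg; Δv = 305×9.81×ln(3.023) = 2992.1×1.1063 ≈ 3310 m/s.
Total Δv = 4777 + 3310 = 8087 m/s.

Δv ≈ 8.09 km/s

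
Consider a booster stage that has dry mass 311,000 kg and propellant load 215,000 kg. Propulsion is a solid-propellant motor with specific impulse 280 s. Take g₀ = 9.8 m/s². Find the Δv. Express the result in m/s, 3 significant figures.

v_e = Isp · g₀ = 280 × 9.8 = 2744.0 m/s.
m₀ = m_dry + m_prop = 311,000 + 215,000 = 526,000 kg.
Δv = v_e · ln(m₀/m_f) = 2744.0 × ln(1.691) = 2744.0 × 0.5255 ≈ 1442.0 m/s.

Δv ≈ 1440 m/s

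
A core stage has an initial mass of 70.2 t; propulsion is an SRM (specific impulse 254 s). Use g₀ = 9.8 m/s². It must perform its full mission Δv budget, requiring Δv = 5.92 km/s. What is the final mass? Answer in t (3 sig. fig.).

final mass ≈ 6.51 t

v_e = Isp · g₀ = 254 × 9.8 = 2489.2 m/s.
m₀/m_f = exp(Δv / v_e) = exp(5920 / 2489.2) = exp(2.3783) = 10.7863.
m_f = m₀ / 10.7863 = 70.2 / 10.7863 = 6.50826 t.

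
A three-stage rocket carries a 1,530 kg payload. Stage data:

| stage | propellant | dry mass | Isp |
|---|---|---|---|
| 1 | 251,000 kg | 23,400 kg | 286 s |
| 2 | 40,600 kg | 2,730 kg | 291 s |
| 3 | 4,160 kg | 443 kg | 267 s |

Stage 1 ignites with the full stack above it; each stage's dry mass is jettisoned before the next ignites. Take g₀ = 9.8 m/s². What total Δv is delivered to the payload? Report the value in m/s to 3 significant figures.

Ignition mass of stage 1 = 251,000+23,400 + 40,600+2,730 + 4,160+443 + 1,530 = 323,863 kg.
Stage 1: m₀ = 323,863 kg, m_f = 323,863 − 251,000 = 72,863 kg; Δv = 286×9.8×ln(4.445) = 2802.8×1.4917 ≈ 4181 m/s.
Stage 2: m₀ = 49,463 kg, m_f = 49,463 − 40,600 = 8,863 kg; Δv = 291×9.8×ln(5.581) = 2851.8×1.7193 ≈ 4903 m/s.
Stage 3: m₀ = 6,133 kg, m_f = 6,133 − 4,160 = 1,973 kg; Δv = 267×9.8×ln(3.108) = 2616.6×1.1341 ≈ 2968 m/s.
Total Δv = 4181 + 4903 + 2968 = 12052 m/s.

Δv ≈ 12100 m/s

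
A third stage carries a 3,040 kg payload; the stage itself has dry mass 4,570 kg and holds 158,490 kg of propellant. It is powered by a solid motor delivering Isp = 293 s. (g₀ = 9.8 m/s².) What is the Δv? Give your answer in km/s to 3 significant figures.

Δv ≈ 8.85 km/s

v_e = Isp · g₀ = 293 × 9.8 = 2871.4 m/s.
m₀ = payload + dry + propellant = 3,040 + 4,570 + 158,490 = 166,100 kg.
m_f = payload + dry = 3,040 + 4,570 = 7,610 kg.
By the Tsiolkovsky rocket equation, Δv = v_e · ln(m₀/m_f) = 2871.4 × ln(21.83) = 2871.4 × 3.0831 ≈ 8852.9 m/s.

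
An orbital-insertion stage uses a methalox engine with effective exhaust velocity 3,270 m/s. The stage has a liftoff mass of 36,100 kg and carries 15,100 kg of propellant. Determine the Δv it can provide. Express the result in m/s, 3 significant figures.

m_f = m₀ − m_prop = 36,100 − 15,100 = 21,000 kg.
Δv = v_e · ln(m₀/m_f) = 3270.0 × ln(1.719) = 3270.0 × 0.5418 ≈ 1771.6 m/s.

Δv ≈ 1770 m/s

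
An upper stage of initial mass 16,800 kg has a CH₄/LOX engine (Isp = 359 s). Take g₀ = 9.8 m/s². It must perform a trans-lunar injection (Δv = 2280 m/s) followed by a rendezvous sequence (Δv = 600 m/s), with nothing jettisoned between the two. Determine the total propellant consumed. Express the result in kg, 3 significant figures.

total propellant consumed ≈ 9390 kg

v_e = Isp · g₀ = 359 × 9.8 = 3518.2 m/s.
After the first burn: m = 16800 × exp(−2280/3518.2) = 16800 × 0.52306 = 8,787.41 kg.
After the second burn: m = 8,787.41 × exp(−600/3518.2) = 8,787.41 × 0.84321 = 7,409.63 kg.
Total propellant = m₀ − m_final = 16800 − 7,409.63 = 9,390.37 kg.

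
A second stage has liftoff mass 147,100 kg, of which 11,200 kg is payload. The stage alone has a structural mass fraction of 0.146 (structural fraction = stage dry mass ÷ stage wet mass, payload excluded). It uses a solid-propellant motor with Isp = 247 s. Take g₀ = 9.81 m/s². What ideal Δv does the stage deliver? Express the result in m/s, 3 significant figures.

Δv ≈ 3770 m/s

Stage wet mass = m₀ − payload = 147,100 − 11,200 = 135,900 kg.
Stage dry mass = ε × stage wet mass = 0.146 × 135,900 = 19,841.4 kg.
Burnout mass m_f = stage dry + payload = 19,841.4 + 11,200 = 31,041.4 kg.
v_e = Isp · g₀ = 247 × 9.81 = 2423.1 m/s.
Δv = v_e · ln(147,100/31,041.4) = 2423.1 × ln(4.739) = 2423.1 × 1.5558 ≈ 3770 m/s.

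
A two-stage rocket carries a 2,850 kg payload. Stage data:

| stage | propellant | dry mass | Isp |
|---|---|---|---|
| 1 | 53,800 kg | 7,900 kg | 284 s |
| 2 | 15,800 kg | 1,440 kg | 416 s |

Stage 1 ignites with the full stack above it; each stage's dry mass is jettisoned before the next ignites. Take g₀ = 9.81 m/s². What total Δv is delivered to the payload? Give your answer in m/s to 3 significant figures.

Ignition mass of stage 1 = 53,800+7,900 + 15,800+1,440 + 2,850 = 81,790 kg.
Stage 1: m₀ = 81,790 kg, m_f = 81,790 − 53,800 = 27,990 kg; Δv = 284×9.81×ln(2.922) = 2786.0×1.0723 ≈ 2987 m/s.
Stage 2: m₀ = 20,090 kg, m_f = 20,090 − 15,800 = 4,290 kg; Δv = 416×9.81×ln(4.683) = 4081.0×1.5439 ≈ 6301 m/s.
Total Δv = 2987 + 6301 = 9288 m/s.

Δv ≈ 9290 m/s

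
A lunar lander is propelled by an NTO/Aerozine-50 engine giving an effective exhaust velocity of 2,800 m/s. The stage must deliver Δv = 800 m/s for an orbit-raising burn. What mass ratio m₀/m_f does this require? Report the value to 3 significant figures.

m₀/m_f = exp(Δv / v_e) = exp(800 / 2800.0) = exp(0.2857) = 1.3307.

mass ratio ≈ 1.33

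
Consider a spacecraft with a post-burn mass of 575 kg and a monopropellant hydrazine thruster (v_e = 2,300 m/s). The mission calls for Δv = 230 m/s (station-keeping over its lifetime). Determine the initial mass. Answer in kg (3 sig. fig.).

initial mass ≈ 635 kg

m₀/m_f = exp(Δv / v_e) = exp(230 / 2300.0) = exp(0.1000) = 1.1052.
m₀ = m_f × 1.1052 = 575 × 1.1052 = 635.49 kg.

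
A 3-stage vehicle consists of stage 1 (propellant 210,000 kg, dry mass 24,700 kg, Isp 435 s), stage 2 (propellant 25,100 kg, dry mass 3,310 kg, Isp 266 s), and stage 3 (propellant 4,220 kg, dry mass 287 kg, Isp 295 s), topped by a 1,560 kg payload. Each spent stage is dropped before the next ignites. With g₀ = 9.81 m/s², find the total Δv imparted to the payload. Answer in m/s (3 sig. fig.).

Δv ≈ 13300 m/s

Ignition mass of stage 1 = 210,000+24,700 + 25,100+3,310 + 4,220+287 + 1,560 = 269,177 kg.
Stage 1: m₀ = 269,177 kg, m_f = 269,177 − 210,000 = 59,177 kg; Δv = 435×9.81×ln(4.549) = 4267.4×1.5148 ≈ 6464 m/s.
Stage 2: m₀ = 34,477 kg, m_f = 34,477 − 25,100 = 9,377 kg; Δv = 266×9.81×ln(3.677) = 2609.5×1.3020 ≈ 3398 m/s.
Stage 3: m₀ = 6,067 kg, m_f = 6,067 − 4,220 = 1,847 kg; Δv = 295×9.81×ln(3.285) = 2894.0×1.1893 ≈ 3442 m/s.
Total Δv = 6464 + 3398 + 3442 = 13304 m/s.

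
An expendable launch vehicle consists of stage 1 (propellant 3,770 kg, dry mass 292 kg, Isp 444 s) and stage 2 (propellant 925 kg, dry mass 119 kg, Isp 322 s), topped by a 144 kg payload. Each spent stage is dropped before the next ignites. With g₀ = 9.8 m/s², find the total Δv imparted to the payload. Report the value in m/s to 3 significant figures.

Δv ≈ 10300 m/s

Ignition mass of stage 1 = 3,770+292 + 925+119 + 144 = 5,250 kg.
Stage 1: m₀ = 5,250 kg, m_f = 5,250 − 3,770 = 1,480 kg; Δv = 444×9.8×ln(3.547) = 4351.2×1.2662 ≈ 5509 m/s.
Stage 2: m₀ = 1,188 kg, m_f = 1,188 − 925 = 263 kg; Δv = 322×9.8×ln(4.517) = 3155.6×1.5079 ≈ 4758 m/s.
Total Δv = 5509 + 4758 = 10267 m/s.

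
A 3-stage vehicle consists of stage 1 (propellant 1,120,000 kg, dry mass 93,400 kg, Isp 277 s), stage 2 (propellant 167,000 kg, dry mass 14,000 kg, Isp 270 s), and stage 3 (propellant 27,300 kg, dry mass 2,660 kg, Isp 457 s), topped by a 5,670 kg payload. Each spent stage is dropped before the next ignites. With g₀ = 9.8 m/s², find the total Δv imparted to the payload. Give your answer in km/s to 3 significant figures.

Ignition mass of stage 1 = 1,120,000+93,400 + 167,000+14,000 + 27,300+2,660 + 5,670 = 1,430,030 kg.
Stage 1: m₀ = 1,430,030 kg, m_f = 1,430,030 − 1,120,000 = 310,030 kg; Δv = 277×9.8×ln(4.613) = 2714.6×1.5288 ≈ 4150 m/s.
Stage 2: m₀ = 216,630 kg, m_f = 216,630 − 167,000 = 49,630 kg; Δv = 270×9.8×ln(4.365) = 2646.0×1.4736 ≈ 3899 m/s.
Stage 3: m₀ = 35,630 kg, m_f = 35,630 − 27,300 = 8,330 kg; Δv = 457×9.8×ln(4.277) = 4478.6×1.4533 ≈ 6509 m/s.
Total Δv = 4150 + 3899 + 6509 = 14558 m/s.

Δv ≈ 14.6 km/s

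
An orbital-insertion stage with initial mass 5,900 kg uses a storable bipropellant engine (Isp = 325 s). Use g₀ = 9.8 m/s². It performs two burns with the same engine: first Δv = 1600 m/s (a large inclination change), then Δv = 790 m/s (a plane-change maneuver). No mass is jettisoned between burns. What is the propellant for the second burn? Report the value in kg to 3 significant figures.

v_e = Isp · g₀ = 325 × 9.8 = 3185.0 m/s.
After the first burn: m = 5900 × exp(−1600/3185.0) = 5900 × 0.60510 = 3,570.09 kg.
After the second burn: m = 3,570.09 × exp(−790/3185.0) = 3,570.09 × 0.78033 = 2,785.85 kg.
Second-burn propellant = 3,570.09 − 2,785.85 = 784.24 kg.

propellant for the second burn ≈ 784 kg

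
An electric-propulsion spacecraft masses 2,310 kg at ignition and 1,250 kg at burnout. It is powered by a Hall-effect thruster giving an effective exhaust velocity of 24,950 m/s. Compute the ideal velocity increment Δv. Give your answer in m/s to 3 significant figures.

Δv ≈ 15300 m/s

Δv = v_e · ln(m₀/m_f) = 24950.0 × ln(1.848) = 24950.0 × 0.6141 ≈ 15321.9 m/s.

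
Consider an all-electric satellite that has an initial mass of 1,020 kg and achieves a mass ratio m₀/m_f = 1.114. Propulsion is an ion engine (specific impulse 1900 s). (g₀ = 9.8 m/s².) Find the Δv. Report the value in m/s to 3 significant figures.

Δv ≈ 2010 m/s

v_e = Isp · g₀ = 1900 × 9.8 = 18620.0 m/s.
Δv = v_e · ln(1.114) = 18620.0 × 0.1080 ≈ 2010.2 m/s.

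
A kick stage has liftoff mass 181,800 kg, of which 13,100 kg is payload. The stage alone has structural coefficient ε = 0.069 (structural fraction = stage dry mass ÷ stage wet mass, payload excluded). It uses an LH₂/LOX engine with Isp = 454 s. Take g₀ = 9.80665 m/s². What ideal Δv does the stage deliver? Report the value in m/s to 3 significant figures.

Stage wet mass = m₀ − payload = 181,800 − 13,100 = 168,700 kg.
Stage dry mass = ε × stage wet mass = 0.069 × 168,700 = 11,640.3 kg.
Burnout mass m_f = stage dry + payload = 11,640.3 + 13,100 = 24,740.3 kg.
v_e = Isp · g₀ = 454 × 9.80665 = 4452.2 m/s.
Δv = v_e · ln(181,800/24,740.3) = 4452.2 × ln(7.348) = 4452.2 × 1.9945 ≈ 8880 m/s.

Δv ≈ 8880 m/s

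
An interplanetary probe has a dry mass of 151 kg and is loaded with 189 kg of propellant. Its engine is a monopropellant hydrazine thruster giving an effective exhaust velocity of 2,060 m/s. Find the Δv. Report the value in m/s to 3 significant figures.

m₀ = m_dry + m_prop = 151 + 189 = 340 kg.
Rocket equation: Δv = v_e · ln(m₀/m_f) = 2060.0 × ln(2.252) = 2060.0 × 0.8117 ≈ 1672.0 m/s.

Δv ≈ 1670 m/s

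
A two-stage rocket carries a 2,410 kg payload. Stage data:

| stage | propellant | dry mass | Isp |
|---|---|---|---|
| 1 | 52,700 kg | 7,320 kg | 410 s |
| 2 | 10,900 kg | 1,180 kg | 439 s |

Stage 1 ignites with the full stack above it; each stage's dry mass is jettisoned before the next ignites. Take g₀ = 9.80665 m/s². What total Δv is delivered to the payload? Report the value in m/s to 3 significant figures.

Ignition mass of stage 1 = 52,700+7,320 + 10,900+1,180 + 2,410 = 74,510 kg.
Stage 1: m₀ = 74,510 kg, m_f = 74,510 − 52,700 = 21,810 kg; Δv = 410×9.80665×ln(3.416) = 4020.7×1.2286 ≈ 4940 m/s.
Stage 2: m₀ = 14,490 kg, m_f = 14,490 − 10,900 = 3,590 kg; Δv = 439×9.80665×ln(4.036) = 4305.1×1.3953 ≈ 6007 m/s.
Total Δv = 4940 + 6007 = 10947 m/s.

Δv ≈ 10900 m/s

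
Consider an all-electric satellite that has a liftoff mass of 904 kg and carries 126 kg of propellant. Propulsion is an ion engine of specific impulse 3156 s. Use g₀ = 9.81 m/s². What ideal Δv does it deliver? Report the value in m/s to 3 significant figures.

Δv ≈ 4650 m/s

v_e = Isp · g₀ = 3156 × 9.81 = 30960.4 m/s.
m_f = m₀ − m_prop = 904 − 126 = 778 kg.
Rocket equation: Δv = v_e · ln(m₀/m_f) = 30960.4 × ln(1.162) = 30960.4 × 0.1501 ≈ 4647.2 m/s.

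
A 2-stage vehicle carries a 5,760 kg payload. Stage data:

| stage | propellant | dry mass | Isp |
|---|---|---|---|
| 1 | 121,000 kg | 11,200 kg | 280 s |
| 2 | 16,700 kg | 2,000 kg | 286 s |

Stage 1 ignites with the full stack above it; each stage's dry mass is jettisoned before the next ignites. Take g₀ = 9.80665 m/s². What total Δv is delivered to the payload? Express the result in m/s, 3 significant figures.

Δv ≈ 7280 m/s

Ignition mass of stage 1 = 121,000+11,200 + 16,700+2,000 + 5,760 = 156,660 kg.
Stage 1: m₀ = 156,660 kg, m_f = 156,660 − 121,000 = 35,660 kg; Δv = 280×9.80665×ln(4.393) = 2745.9×1.4800 ≈ 4064 m/s.
Stage 2: m₀ = 24,460 kg, m_f = 24,460 − 16,700 = 7,760 kg; Δv = 286×9.80665×ln(3.152) = 2804.7×1.1481 ≈ 3220 m/s.
Total Δv = 4064 + 3220 = 7284 m/s.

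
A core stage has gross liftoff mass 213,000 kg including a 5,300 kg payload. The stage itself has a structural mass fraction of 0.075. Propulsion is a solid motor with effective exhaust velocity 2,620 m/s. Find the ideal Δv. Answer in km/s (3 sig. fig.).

Δv ≈ 6.09 km/s

Stage wet mass = m₀ − payload = 213,000 − 5,300 = 207,700 kg.
Stage dry mass = ε × stage wet mass = 0.075 × 207,700 = 15,577.5 kg.
Burnout mass m_f = stage dry + payload = 15,577.5 + 5,300 = 20,877.5 kg.
From the ideal rocket equation, Δv = v_e · ln(213,000/20,877.5) = 2620.0 × ln(10.2) = 2620.0 × 2.3226 ≈ 6085 m/s.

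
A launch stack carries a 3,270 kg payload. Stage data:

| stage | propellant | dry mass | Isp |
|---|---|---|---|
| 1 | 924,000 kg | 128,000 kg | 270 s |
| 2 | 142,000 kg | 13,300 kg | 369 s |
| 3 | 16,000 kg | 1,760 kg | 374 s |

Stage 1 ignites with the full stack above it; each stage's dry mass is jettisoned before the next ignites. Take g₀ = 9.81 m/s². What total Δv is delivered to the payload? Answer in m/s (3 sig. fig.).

Δv ≈ 14900 m/s

Ignition mass of stage 1 = 924,000+128,000 + 142,000+13,300 + 16,000+1,760 + 3,270 = 1,228,330 kg.
Stage 1: m₀ = 1,228,330 kg, m_f = 1,228,330 − 924,000 = 304,330 kg; Δv = 270×9.81×ln(4.036) = 2648.7×1.3953 ≈ 3696 m/s.
Stage 2: m₀ = 176,330 kg, m_f = 176,330 − 142,000 = 34,330 kg; Δv = 369×9.81×ln(5.136) = 3619.9×1.6363 ≈ 5923 m/s.
Stage 3: m₀ = 21,030 kg, m_f = 21,030 − 16,000 = 5,030 kg; Δv = 374×9.81×ln(4.181) = 3668.9×1.4305 ≈ 5249 m/s.
Total Δv = 3696 + 5923 + 5249 = 14868 m/s.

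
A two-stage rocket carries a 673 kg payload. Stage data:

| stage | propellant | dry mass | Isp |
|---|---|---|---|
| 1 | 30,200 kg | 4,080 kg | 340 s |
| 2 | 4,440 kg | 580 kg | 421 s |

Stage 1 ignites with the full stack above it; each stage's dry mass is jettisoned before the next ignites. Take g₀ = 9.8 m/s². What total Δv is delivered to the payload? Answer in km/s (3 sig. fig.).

Δv ≈ 10.9 km/s

Ignition mass of stage 1 = 30,200+4,080 + 4,440+580 + 673 = 39,973 kg.
Stage 1: m₀ = 39,973 kg, m_f = 39,973 − 30,200 = 9,773 kg; Δv = 340×9.8×ln(4.09) = 3332.0×1.4086 ≈ 4693 m/s.
Stage 2: m₀ = 5,693 kg, m_f = 5,693 − 4,440 = 1,253 kg; Δv = 421×9.8×ln(4.543) = 4125.8×1.5137 ≈ 6245 m/s.
Total Δv = 4693 + 6245 = 10938 m/s.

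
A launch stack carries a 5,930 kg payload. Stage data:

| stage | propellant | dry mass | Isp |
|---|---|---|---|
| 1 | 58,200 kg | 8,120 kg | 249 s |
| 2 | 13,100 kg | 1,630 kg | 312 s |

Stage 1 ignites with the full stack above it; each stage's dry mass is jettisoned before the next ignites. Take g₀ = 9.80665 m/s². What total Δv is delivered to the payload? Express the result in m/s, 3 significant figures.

Δv ≈ 5780 m/s

Ignition mass of stage 1 = 58,200+8,120 + 13,100+1,630 + 5,930 = 86,980 kg.
Stage 1: m₀ = 86,980 kg, m_f = 86,980 − 58,200 = 28,780 kg; Δv = 249×9.80665×ln(3.022) = 2441.9×1.1060 ≈ 2701 m/s.
Stage 2: m₀ = 20,660 kg, m_f = 20,660 − 13,100 = 7,560 kg; Δv = 312×9.80665×ln(2.733) = 3059.7×1.0053 ≈ 3076 m/s.
Total Δv = 2701 + 3076 = 5777 m/s.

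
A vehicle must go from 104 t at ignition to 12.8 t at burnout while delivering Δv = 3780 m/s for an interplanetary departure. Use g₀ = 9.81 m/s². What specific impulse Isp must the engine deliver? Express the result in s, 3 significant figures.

ln(m₀/m_f) = ln(104000/12800) = ln(8.125) = 2.0949.
v_e = Δv / ln(m₀/m_f) = 3780 / 2.0949 = 1804.3 m/s.
Isp = v_e / g₀ = 1804.3 / 9.81 = 183.9 s.

Isp ≈ 184 s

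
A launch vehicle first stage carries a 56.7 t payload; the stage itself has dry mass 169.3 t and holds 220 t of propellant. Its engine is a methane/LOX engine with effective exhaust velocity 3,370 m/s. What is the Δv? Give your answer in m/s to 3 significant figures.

Δv ≈ 2290 m/s

m₀ = payload + dry + propellant = 56.7 + 169.3 + 220 = 446 t.
m_f = payload + dry = 56.7 + 169.3 = 226 t.
Rocket equation: Δv = v_e · ln(m₀/m_f) = 3370.0 × ln(1.973) = 3370.0 × 0.6798 ≈ 2290.9 m/s.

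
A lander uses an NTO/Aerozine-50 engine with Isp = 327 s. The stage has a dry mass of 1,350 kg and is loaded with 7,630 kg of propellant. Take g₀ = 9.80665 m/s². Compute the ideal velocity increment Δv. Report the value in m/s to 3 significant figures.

v_e = Isp · g₀ = 327 × 9.80665 = 3206.8 m/s.
m₀ = m_dry + m_prop = 1,350 + 7,630 = 8,980 kg.
Using Δv = v_e ln(m₀/m_f): Δv = v_e · ln(m₀/m_f) = 3206.8 × ln(6.652) = 3206.8 × 1.8949 ≈ 6076.5 m/s.

Δv ≈ 6080 m/s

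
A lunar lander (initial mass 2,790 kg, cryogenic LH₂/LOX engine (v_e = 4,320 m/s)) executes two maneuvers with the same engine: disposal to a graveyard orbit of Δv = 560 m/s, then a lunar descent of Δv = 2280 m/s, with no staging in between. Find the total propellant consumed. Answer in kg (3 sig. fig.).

total propellant consumed ≈ 1340 kg

After the first burn: m = 2790 × exp(−560/4320.0) = 2790 × 0.87842 = 2,450.79 kg.
After the second burn: m = 2,450.79 × exp(−2280/4320.0) = 2,450.79 × 0.58991 = 1,445.75 kg.
Total propellant = m₀ − m_final = 2790 − 1,445.75 = 1,344.25 kg.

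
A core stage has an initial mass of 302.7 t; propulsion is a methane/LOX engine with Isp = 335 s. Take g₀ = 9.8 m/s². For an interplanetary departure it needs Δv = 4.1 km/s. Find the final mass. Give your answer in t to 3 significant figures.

v_e = Isp · g₀ = 335 × 9.8 = 3283.0 m/s.
m₀/m_f = exp(Δv / v_e) = exp(4100 / 3283.0) = exp(1.2489) = 3.4864.
m_f = m₀ / 3.4864 = 302.7 / 3.4864 = 86.8231 t.

final mass ≈ 86.8 t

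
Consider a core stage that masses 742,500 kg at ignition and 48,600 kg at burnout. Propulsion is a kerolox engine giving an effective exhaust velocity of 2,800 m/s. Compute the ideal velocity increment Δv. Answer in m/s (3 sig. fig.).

Δv ≈ 7630 m/s

By the Tsiolkovsky rocket equation, Δv = v_e · ln(m₀/m_f) = 2800.0 × ln(15.28) = 2800.0 × 2.7264 ≈ 7633.9 m/s.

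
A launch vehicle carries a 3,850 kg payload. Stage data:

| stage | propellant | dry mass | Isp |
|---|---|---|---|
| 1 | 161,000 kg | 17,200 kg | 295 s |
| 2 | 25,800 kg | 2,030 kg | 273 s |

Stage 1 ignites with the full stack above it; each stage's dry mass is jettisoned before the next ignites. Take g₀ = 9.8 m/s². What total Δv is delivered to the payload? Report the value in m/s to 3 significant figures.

Ignition mass of stage 1 = 161,000+17,200 + 25,800+2,030 + 3,850 = 209,880 kg.
Stage 1: m₀ = 209,880 kg, m_f = 209,880 − 161,000 = 48,880 kg; Δv = 295×9.8×ln(4.294) = 2891.0×1.4572 ≈ 4213 m/s.
Stage 2: m₀ = 31,680 kg, m_f = 31,680 − 25,800 = 5,880 kg; Δv = 273×9.8×ln(5.388) = 2675.4×1.6841 ≈ 4506 m/s.
Total Δv = 4213 + 4506 = 8719 m/s.

Δv ≈ 8720 m/s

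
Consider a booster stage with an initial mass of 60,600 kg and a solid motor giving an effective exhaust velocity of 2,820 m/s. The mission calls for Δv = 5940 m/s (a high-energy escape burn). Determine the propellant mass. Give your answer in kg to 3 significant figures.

propellant mass ≈ 53200 kg

m₀/m_f = exp(Δv / v_e) = exp(5940 / 2820.0) = exp(2.1064) = 8.2185.
m_f = 60,600 / 8.2185 = 7,373.61 kg, so propellant = m₀ − m_f = 60,600 − 7,373.61 = 53,226.39 kg.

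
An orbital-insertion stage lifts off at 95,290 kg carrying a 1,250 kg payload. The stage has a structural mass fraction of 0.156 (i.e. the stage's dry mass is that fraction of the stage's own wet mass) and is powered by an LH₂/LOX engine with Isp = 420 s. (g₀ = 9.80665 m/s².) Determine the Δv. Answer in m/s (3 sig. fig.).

Δv ≈ 7370 m/s

Stage wet mass = m₀ − payload = 95,290 − 1,250 = 94,040 kg.
Stage dry mass = ε × stage wet mass = 0.156 × 94,040 = 14,670.2 kg.
Burnout mass m_f = stage dry + payload = 14,670.2 + 1,250 = 15,920.2 kg.
v_e = Isp · g₀ = 420 × 9.80665 = 4118.8 m/s.
Δv = v_e · ln(95,290/15,920.2) = 4118.8 × ln(5.985) = 4118.8 × 1.7893 ≈ 7370 m/s.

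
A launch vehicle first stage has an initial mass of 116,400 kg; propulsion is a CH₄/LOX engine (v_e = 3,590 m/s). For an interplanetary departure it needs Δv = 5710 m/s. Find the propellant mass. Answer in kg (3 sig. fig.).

propellant mass ≈ 92700 kg

Using Δv = v_e ln(m₀/m_f): m₀/m_f = exp(Δv / v_e) = exp(5710 / 3590.0) = exp(1.5905) = 4.9063.
m_f = 116,400 / 4.9063 = 23,724.6 kg, so propellant = m₀ − m_f = 116,400 − 23,724.6 = 92,675.4 kg.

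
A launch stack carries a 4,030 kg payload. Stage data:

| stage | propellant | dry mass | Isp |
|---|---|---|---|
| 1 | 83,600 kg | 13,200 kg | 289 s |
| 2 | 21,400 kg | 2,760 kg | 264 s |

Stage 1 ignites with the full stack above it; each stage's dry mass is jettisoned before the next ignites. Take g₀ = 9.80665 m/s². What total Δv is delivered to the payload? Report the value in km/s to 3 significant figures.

Δv ≈ 6.82 km/s

Ignition mass of stage 1 = 83,600+13,200 + 21,400+2,760 + 4,030 = 124,990 kg.
Stage 1: m₀ = 124,990 kg, m_f = 124,990 − 83,600 = 41,390 kg; Δv = 289×9.80665×ln(3.02) = 2834.1×1.1052 ≈ 3132 m/s.
Stage 2: m₀ = 28,190 kg, m_f = 28,190 − 21,400 = 6,790 kg; Δv = 264×9.80665×ln(4.152) = 2589.0×1.4235 ≈ 3685 m/s.
Total Δv = 3132 + 3685 = 6817 m/s.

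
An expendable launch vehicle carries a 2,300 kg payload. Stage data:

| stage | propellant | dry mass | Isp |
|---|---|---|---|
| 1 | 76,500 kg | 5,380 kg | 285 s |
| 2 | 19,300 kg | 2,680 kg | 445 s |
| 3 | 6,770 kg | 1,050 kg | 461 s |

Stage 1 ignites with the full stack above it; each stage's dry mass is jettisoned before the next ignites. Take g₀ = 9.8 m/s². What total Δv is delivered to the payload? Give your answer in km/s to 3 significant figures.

Δv ≈ 12.1 km/s

Ignition mass of stage 1 = 76,500+5,380 + 19,300+2,680 + 6,770+1,050 + 2,300 = 113,980 kg.
Stage 1: m₀ = 113,980 kg, m_f = 113,980 − 76,500 = 37,480 kg; Δv = 285×9.8×ln(3.041) = 2793.0×1.1122 ≈ 3106 m/s.
Stage 2: m₀ = 32,100 kg, m_f = 32,100 − 19,300 = 12,800 kg; Δv = 445×9.8×ln(2.508) = 4361.0×0.9194 ≈ 4010 m/s.
Stage 3: m₀ = 10,120 kg, m_f = 10,120 − 6,770 = 3,350 kg; Δv = 461×9.8×ln(3.021) = 4517.8×1.1056 ≈ 4995 m/s.
Total Δv = 3106 + 4010 + 4995 = 12111 m/s.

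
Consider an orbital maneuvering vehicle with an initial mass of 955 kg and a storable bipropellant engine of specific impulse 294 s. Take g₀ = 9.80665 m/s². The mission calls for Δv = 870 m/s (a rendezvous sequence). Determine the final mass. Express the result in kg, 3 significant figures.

final mass ≈ 706 kg

v_e = Isp · g₀ = 294 × 9.80665 = 2883.2 m/s.
Rocket equation: m₀/m_f = exp(Δv / v_e) = exp(870 / 2883.2) = exp(0.3018) = 1.3522.
m_f = m₀ / 1.3522 = 955 / 1.3522 = 706.256 kg.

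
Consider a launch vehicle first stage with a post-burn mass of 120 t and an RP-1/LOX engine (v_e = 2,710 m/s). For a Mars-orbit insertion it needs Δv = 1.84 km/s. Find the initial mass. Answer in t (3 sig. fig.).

initial mass ≈ 237 t

Rocket equation: m₀/m_f = exp(Δv / v_e) = exp(1840 / 2710.0) = exp(0.6790) = 1.9718.
m₀ = m_f × 1.9718 = 120 × 1.9718 = 236.616 t.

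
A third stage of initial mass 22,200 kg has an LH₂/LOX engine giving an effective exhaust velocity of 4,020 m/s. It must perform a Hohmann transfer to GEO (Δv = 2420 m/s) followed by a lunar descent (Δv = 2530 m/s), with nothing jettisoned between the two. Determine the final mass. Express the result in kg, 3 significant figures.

final mass ≈ 6480 kg

After the first burn: m = 22200 × exp(−2420/4020.0) = 22200 × 0.54772 = 12,159.4 kg.
After the second burn: m = 12,159.4 × exp(−2530/4020.0) = 12,159.4 × 0.53294 = 6,480.23 kg.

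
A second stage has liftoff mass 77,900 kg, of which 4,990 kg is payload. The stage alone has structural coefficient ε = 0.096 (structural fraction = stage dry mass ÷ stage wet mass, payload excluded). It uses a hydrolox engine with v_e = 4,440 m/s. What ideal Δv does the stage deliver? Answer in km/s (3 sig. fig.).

Δv ≈ 8.31 km/s

Stage wet mass = m₀ − payload = 77,900 − 4,990 = 72,910 kg.
Stage dry mass = ε × stage wet mass = 0.096 × 72,910 = 6,999.36 kg.
Burnout mass m_f = stage dry + payload = 6,999.36 + 4,990 = 11,989.36 kg.
Rocket equation: Δv = v_e · ln(77,900/11,989.36) = 4440.0 × ln(6.497) = 4440.0 × 1.8714 ≈ 8309 m/s.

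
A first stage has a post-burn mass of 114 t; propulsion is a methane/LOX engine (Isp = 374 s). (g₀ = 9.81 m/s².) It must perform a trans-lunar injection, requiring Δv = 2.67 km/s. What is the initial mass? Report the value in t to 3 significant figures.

v_e = Isp · g₀ = 374 × 9.81 = 3668.9 m/s.
Using Δv = v_e ln(m₀/m_f): m₀/m_f = exp(Δv / v_e) = exp(2670 / 3668.9) = exp(0.7277) = 2.0704.
m₀ = m_f × 2.0704 = 114 × 2.0704 = 236.026 t.

initial mass ≈ 236 t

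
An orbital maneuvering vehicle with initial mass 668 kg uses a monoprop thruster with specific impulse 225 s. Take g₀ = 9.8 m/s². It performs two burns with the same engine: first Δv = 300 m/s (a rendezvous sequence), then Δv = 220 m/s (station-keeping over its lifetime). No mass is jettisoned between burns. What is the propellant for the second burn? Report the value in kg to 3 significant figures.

propellant for the second burn ≈ 55.4 kg

v_e = Isp · g₀ = 225 × 9.8 = 2205.0 m/s.
After the first burn: m = 668 × exp(−300/2205.0) = 668 × 0.87280 = 583.03 kg.
After the second burn: m = 583.03 × exp(−220/2205.0) = 583.03 × 0.90504 = 527.665 kg.
Second-burn propellant = 583.03 − 527.665 = 55.365 kg.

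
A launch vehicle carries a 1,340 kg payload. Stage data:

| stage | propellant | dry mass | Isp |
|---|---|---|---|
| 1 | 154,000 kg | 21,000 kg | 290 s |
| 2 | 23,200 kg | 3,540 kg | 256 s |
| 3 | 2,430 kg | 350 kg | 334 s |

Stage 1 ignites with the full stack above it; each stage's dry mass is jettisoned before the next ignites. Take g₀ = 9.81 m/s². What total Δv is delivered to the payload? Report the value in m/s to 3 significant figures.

Ignition mass of stage 1 = 154,000+21,000 + 23,200+3,540 + 2,430+350 + 1,340 = 205,860 kg.
Stage 1: m₀ = 205,860 kg, m_f = 205,860 − 154,000 = 51,860 kg; Δv = 290×9.81×ln(3.97) = 2844.9×1.3786 ≈ 3922 m/s.
Stage 2: m₀ = 30,860 kg, m_f = 30,860 − 23,200 = 7,660 kg; Δv = 256×9.81×ln(4.029) = 2511.4×1.3934 ≈ 3499 m/s.
Stage 3: m₀ = 4,120 kg, m_f = 4,120 − 2,430 = 1,690 kg; Δv = 334×9.81×ln(2.438) = 3276.5×0.8911 ≈ 2920 m/s.
Total Δv = 3922 + 3499 + 2920 = 10341 m/s.

Δv ≈ 10300 m/s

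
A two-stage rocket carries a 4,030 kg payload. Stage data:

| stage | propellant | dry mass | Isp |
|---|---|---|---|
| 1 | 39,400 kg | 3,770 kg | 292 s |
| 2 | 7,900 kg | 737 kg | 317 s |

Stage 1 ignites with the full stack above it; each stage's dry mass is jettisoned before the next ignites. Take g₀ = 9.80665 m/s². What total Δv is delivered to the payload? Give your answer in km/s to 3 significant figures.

Δv ≈ 6.54 km/s

Ignition mass of stage 1 = 39,400+3,770 + 7,900+737 + 4,030 = 55,837 kg.
Stage 1: m₀ = 55,837 kg, m_f = 55,837 − 39,400 = 16,437 kg; Δv = 292×9.80665×ln(3.397) = 2863.5×1.2229 ≈ 3502 m/s.
Stage 2: m₀ = 12,667 kg, m_f = 12,667 − 7,900 = 4,767 kg; Δv = 317×9.80665×ln(2.657) = 3108.7×0.9773 ≈ 3038 m/s.
Total Δv = 3502 + 3038 = 6540 m/s.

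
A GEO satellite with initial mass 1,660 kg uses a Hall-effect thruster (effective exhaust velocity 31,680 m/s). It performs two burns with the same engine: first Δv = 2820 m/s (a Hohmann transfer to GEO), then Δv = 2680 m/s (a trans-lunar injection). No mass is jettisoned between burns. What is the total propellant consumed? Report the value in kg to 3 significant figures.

total propellant consumed ≈ 265 kg

After the first burn: m = 1660 × exp(−2820/31680.0) = 1660 × 0.91483 = 1,518.62 kg.
After the second burn: m = 1,518.62 × exp(−2680/31680.0) = 1,518.62 × 0.91888 = 1,395.43 kg.
Total propellant = m₀ − m_final = 1660 − 1,395.43 = 264.57 kg.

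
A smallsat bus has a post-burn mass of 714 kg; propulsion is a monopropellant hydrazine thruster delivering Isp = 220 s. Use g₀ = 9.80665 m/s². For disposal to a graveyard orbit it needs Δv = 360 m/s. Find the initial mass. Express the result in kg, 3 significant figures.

initial mass ≈ 844 kg

v_e = Isp · g₀ = 220 × 9.80665 = 2157.5 m/s.
m₀/m_f = exp(Δv / v_e) = exp(360 / 2157.5) = exp(0.1669) = 1.1816.
m₀ = m_f × 1.1816 = 714 × 1.1816 = 843.662 kg.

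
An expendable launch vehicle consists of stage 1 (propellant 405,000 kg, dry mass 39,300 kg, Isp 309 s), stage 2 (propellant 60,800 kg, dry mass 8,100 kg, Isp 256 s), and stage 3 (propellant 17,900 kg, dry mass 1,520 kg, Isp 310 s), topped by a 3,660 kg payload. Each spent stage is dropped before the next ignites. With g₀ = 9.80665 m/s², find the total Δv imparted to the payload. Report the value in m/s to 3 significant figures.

Ignition mass of stage 1 = 405,000+39,300 + 60,800+8,100 + 17,900+1,520 + 3,660 = 536,280 kg.
Stage 1: m₀ = 536,280 kg, m_f = 536,280 − 405,000 = 131,280 kg; Δv = 309×9.80665×ln(4.085) = 3030.3×1.4073 ≈ 4265 m/s.
Stage 2: m₀ = 91,980 kg, m_f = 91,980 − 60,800 = 31,180 kg; Δv = 256×9.80665×ln(2.95) = 2510.5×1.0818 ≈ 2716 m/s.
Stage 3: m₀ = 23,080 kg, m_f = 23,080 − 17,900 = 5,180 kg; Δv = 310×9.80665×ln(4.456) = 3040.1×1.4942 ≈ 4542 m/s.
Total Δv = 4265 + 2716 + 4542 = 11523 m/s.

Δv ≈ 11500 m/s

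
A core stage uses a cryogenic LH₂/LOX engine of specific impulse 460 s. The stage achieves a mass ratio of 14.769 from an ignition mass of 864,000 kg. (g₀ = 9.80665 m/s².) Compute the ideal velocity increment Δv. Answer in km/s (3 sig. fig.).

Δv ≈ 12.1 km/s

v_e = Isp · g₀ = 460 × 9.80665 = 4511.1 m/s.
Δv = v_e · ln(14.769) = 4511.1 × 2.6925 ≈ 12146.2 m/s.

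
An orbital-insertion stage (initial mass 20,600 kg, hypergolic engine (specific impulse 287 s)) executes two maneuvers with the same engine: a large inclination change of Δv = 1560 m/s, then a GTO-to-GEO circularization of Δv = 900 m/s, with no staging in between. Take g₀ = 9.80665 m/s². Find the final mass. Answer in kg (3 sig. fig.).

v_e = Isp · g₀ = 287 × 9.80665 = 2814.5 m/s.
After the first burn: m = 20600 × exp(−1560/2814.5) = 20600 × 0.57449 = 11,834.5 kg.
After the second burn: m = 11,834.5 × exp(−900/2814.5) = 11,834.5 × 0.72631 = 8,595.52 kg.

final mass ≈ 8600 kg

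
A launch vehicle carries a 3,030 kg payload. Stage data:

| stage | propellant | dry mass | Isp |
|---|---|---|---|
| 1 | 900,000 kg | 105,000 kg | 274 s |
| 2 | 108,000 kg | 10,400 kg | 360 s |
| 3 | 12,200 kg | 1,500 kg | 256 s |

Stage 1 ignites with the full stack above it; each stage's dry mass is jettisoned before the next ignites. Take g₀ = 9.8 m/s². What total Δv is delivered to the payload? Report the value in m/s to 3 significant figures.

Ignition mass of stage 1 = 900,000+105,000 + 108,000+10,400 + 12,200+1,500 + 3,030 = 1,140,130 kg.
Stage 1: m₀ = 1,140,130 kg, m_f = 1,140,130 − 900,000 = 240,130 kg; Δv = 274×9.8×ln(4.748) = 2685.2×1.5577 ≈ 4183 m/s.
Stage 2: m₀ = 135,130 kg, m_f = 135,130 − 108,000 = 27,130 kg; Δv = 360×9.8×ln(4.981) = 3528.0×1.6056 ≈ 5665 m/s.
Stage 3: m₀ = 16,730 kg, m_f = 16,730 − 12,200 = 4,530 kg; Δv = 256×9.8×ln(3.693) = 2508.8×1.3065 ≈ 3278 m/s.
Total Δv = 4183 + 5665 + 3278 = 13126 m/s.

Δv ≈ 13100 m/s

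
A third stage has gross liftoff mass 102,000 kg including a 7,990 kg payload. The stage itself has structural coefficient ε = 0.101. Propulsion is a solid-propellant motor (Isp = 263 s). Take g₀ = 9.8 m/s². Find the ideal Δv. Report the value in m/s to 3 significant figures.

Stage wet mass = m₀ − payload = 102,000 − 7,990 = 94,010 kg.
Stage dry mass = ε × stage wet mass = 0.101 × 94,010 = 9,495.01 kg.
Burnout mass m_f = stage dry + payload = 9,495.01 + 7,990 = 17,485.01 kg.
v_e = Isp · g₀ = 263 × 9.8 = 2577.4 m/s.
From the ideal rocket equation, Δv = v_e · ln(102,000/17,485.01) = 2577.4 × ln(5.834) = 2577.4 × 1.7636 ≈ 4546 m/s.

Δv ≈ 4550 m/s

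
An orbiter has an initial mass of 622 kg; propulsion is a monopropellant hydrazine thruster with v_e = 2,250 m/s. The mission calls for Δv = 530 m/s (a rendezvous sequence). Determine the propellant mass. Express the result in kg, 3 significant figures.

propellant mass ≈ 131 kg

m₀/m_f = exp(Δv / v_e) = exp(530 / 2250.0) = exp(0.2356) = 1.2656.
m_f = 622 / 1.2656 = 491.466 kg, so propellant = m₀ − m_f = 622 − 491.466 = 130.534 kg.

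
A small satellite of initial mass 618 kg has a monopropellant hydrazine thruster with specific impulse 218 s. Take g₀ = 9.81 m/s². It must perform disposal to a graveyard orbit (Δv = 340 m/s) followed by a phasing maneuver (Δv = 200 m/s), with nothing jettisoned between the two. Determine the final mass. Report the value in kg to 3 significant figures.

v_e = Isp · g₀ = 218 × 9.81 = 2138.6 m/s.
After the first burn: m = 618 × exp(−340/2138.6) = 618 × 0.85301 = 527.16 kg.
After the second burn: m = 527.16 × exp(−200/2138.6) = 527.16 × 0.91072 = 480.095 kg.

final mass ≈ 480 kg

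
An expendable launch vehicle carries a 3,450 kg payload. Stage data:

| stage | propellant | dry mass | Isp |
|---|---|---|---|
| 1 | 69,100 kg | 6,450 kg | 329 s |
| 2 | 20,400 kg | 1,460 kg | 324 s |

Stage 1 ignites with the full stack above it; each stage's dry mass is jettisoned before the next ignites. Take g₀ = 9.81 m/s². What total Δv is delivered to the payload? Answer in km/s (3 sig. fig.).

Ignition mass of stage 1 = 69,100+6,450 + 20,400+1,460 + 3,450 = 100,860 kg.
Stage 1: m₀ = 100,860 kg, m_f = 100,860 − 69,100 = 31,760 kg; Δv = 329×9.81×ln(3.176) = 3227.5×1.1555 ≈ 3729 m/s.
Stage 2: m₀ = 25,310 kg, m_f = 25,310 − 20,400 = 4,910 kg; Δv = 324×9.81×ln(5.155) = 3178.4×1.6399 ≈ 5212 m/s.
Total Δv = 3729 + 5212 = 8941 m/s.

Δv ≈ 8.94 km/s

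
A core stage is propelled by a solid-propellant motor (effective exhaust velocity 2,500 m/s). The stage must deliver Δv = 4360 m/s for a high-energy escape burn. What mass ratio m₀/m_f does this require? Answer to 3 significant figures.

mass ratio ≈ 5.72

From the ideal rocket equation, m₀/m_f = exp(Δv / v_e) = exp(4360 / 2500.0) = exp(1.7440) = 5.7202.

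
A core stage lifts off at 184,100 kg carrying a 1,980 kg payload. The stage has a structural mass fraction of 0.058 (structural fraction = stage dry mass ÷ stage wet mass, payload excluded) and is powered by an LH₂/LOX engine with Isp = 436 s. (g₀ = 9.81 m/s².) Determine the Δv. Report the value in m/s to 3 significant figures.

Stage wet mass = m₀ − payload = 184,100 − 1,980 = 182,120 kg.
Stage dry mass = ε × stage wet mass = 0.058 × 182,120 = 10,563 kg.
Burnout mass m_f = stage dry + payload = 10,563 + 1,980 = 12,543 kg.
v_e = Isp · g₀ = 436 × 9.81 = 4277.2 m/s.
Δv = v_e · ln(184,100/12,543) = 4277.2 × ln(14.68) = 4277.2 × 2.6863 ≈ 11490 m/s.

Δv ≈ 11500 m/s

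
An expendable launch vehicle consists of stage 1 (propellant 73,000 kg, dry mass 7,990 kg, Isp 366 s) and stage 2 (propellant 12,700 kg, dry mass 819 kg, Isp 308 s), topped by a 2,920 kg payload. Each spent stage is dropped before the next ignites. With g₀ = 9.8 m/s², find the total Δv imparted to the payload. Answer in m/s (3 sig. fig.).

Ignition mass of stage 1 = 73,000+7,990 + 12,700+819 + 2,920 = 97,429 kg.
Stage 1: m₀ = 97,429 kg, m_f = 97,429 − 73,000 = 24,429 kg; Δv = 366×9.8×ln(3.988) = 3586.8×1.3834 ≈ 4962 m/s.
Stage 2: m₀ = 16,439 kg, m_f = 16,439 − 12,700 = 3,739 kg; Δv = 308×9.8×ln(4.397) = 3018.4×1.4808 ≈ 4470 m/s.
Total Δv = 4962 + 4470 = 9432 m/s.

Δv ≈ 9430 m/s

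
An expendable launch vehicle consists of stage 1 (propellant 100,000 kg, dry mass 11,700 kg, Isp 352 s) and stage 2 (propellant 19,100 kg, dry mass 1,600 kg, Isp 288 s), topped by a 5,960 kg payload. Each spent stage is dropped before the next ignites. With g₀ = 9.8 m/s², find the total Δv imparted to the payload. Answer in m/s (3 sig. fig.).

Ignition mass of stage 1 = 100,000+11,700 + 19,100+1,600 + 5,960 = 138,360 kg.
Stage 1: m₀ = 138,360 kg, m_f = 138,360 − 100,000 = 38,360 kg; Δv = 352×9.8×ln(3.607) = 3449.6×1.2828 ≈ 4425 m/s.
Stage 2: m₀ = 26,660 kg, m_f = 26,660 − 19,100 = 7,560 kg; Δv = 288×9.8×ln(3.526) = 2822.4×1.2603 ≈ 3557 m/s.
Total Δv = 4425 + 3557 = 7982 m/s.

Δv ≈ 7980 m/s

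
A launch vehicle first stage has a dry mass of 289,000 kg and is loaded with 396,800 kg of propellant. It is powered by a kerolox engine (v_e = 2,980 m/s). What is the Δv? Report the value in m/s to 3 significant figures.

Δv ≈ 2580 m/s

m₀ = m_dry + m_prop = 289,000 + 396,800 = 685,800 kg.
Using Δv = v_e ln(m₀/m_f): Δv = v_e · ln(m₀/m_f) = 2980.0 × ln(2.373) = 2980.0 × 0.8642 ≈ 2575.2 m/s.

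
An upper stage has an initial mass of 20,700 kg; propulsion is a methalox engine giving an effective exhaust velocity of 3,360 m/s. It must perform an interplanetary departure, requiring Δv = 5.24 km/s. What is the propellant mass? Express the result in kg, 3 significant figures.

propellant mass ≈ 16300 kg

m₀/m_f = exp(Δv / v_e) = exp(5240 / 3360.0) = exp(1.5595) = 4.7566.
m_f = 20,700 / 4.7566 = 4,351.85 kg, so propellant = m₀ − m_f = 20,700 − 4,351.85 = 16,348.15 kg.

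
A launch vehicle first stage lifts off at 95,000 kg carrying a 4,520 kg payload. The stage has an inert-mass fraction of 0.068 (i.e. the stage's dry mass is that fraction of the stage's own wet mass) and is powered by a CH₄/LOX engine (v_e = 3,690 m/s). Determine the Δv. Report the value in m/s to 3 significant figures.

Δv ≈ 8070 m/s

Stage wet mass = m₀ − payload = 95,000 − 4,520 = 90,480 kg.
Stage dry mass = ε × stage wet mass = 0.068 × 90,480 = 6,152.64 kg.
Burnout mass m_f = stage dry + payload = 6,152.64 + 4,520 = 10,672.64 kg.
By the Tsiolkovsky rocket equation, Δv = v_e · ln(95,000/10,672.64) = 3690.0 × ln(8.901) = 3690.0 × 2.1862 ≈ 8067 m/s.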